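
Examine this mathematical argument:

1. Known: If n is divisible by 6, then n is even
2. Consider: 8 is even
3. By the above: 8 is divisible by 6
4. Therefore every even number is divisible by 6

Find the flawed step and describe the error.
Step 3: By the above: 8 is divisible by 6

Step 3 commits the fallacy of affirming the consequent. The known fact 'divisible by 6 → even' does NOT imply 'even → divisible by 6'. That would be the converse, which is false. For example, 8 is even but 8 ÷ 6 = 1.33, which is not an integer.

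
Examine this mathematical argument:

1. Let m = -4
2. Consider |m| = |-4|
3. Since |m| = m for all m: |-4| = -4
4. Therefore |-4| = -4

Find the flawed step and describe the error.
Step 3: Since |m| = m for all m: |-4| = -4

Step 3 incorrectly states that |m| = m for all m. The correct definition is |m| = m when m >= 0, and |m| = -m when m < 0. Since -4 < 0, we have |-4| = -(-4) = 4, not -4.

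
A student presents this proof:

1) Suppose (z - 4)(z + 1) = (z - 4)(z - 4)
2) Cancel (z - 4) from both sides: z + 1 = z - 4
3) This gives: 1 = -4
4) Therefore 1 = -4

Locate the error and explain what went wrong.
Step 2: Cancel (z - 4) from both sides: z + 1 = z - 4

Step 2 cancels (z - 4) from both sides. This is only valid if (z - 4) ≠ 0, i.e., z ≠ 4. When z = 4, both sides equal zero regardless of the other factors. The correct approach requires considering z = 4 as a separate case.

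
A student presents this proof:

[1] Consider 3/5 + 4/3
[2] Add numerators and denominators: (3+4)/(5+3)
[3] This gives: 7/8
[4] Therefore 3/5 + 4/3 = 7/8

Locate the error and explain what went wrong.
Step 2: Add numerators and denominators: (3+4)/(5+3)

Step 2 incorrectly adds fractions by separately adding numerators and denominators. This is wrong. The correct method requires a common denominator: 3/5 + 4/3 = (3×3 + 4×5)/(5×3) = 29/15 = 29/15. The method used gives 7/8, which is different.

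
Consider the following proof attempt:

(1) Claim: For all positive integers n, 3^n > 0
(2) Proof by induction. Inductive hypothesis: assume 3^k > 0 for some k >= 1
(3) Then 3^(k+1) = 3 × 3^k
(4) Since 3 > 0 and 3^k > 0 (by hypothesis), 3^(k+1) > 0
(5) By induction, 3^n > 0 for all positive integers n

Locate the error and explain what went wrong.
Step 5: By induction, 3^n > 0 for all positive integers n

Step 5 concludes the proof by induction, but no base case was ever established. A valid induction proof requires: (1) a base case proving 3^1 > 0, and (2) an inductive step showing IF 3^k > 0 THEN 3^(k+1) > 0. Steps 2-4 correctly establish the inductive step, but without the base case the conclusion in step 5 does not follow.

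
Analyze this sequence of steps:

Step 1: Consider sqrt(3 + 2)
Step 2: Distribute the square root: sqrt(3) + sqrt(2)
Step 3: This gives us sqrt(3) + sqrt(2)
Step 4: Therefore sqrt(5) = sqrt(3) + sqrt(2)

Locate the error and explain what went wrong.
Step 2: Distribute the square root: sqrt(3) + sqrt(2)

Step 2 incorrectly 'distributes' the square root over addition. The square root function does not distribute: sqrt(a + b) ≠ sqrt(a) + sqrt(b). In fact, sqrt(3 + 2) = sqrt(5) ≈ 2.2361, while sqrt(3) + sqrt(2) ≈ 3.1463.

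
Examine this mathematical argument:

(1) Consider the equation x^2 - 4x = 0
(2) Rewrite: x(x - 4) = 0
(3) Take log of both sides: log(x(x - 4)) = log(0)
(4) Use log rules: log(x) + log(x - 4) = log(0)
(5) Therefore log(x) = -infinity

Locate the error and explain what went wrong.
Step 3: Take log of both sides: log(x(x - 4)) = log(0)

Step 3 takes the logarithm of both sides, resulting in log(0) on the right side. The logarithm is only defined for positive numbers; log(0) is undefined (approaches negative infinity). This operation is invalid.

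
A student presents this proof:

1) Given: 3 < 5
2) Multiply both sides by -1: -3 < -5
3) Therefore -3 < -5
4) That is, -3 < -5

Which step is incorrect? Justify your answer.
Step 2: Multiply both sides by -1: -3 < -5

Step 2 multiplies both sides by -1 but fails to reverse the inequality sign. When multiplying (or dividing) an inequality by a negative number, the direction must be reversed. Since 3 < 5, we should get -3 > -5, i.e., -3 > -5.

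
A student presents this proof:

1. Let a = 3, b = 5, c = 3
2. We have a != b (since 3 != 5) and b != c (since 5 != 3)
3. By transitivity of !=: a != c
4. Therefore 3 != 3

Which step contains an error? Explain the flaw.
Step 3: By transitivity of !=: a != c

Step 3 incorrectly applies transitivity to the '!=' relation. Transitivity states: if a R b and b R c, then a R c. However, '!=' is not transitive. Counterexample: 3 != 5 and 5 != 3, but 3 = 3 (both equal 3). Transitivity holds for relations like <, <=, =, but not for !=.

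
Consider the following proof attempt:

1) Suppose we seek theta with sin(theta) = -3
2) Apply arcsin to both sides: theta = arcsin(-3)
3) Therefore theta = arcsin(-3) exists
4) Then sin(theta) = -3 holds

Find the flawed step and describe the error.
Step 2: Apply arcsin to both sides: theta = arcsin(-3)

Step 2 applies arcsin to -3. However, arcsin(x) is only defined for x in [-1, 1] because sin(theta) can only produce values in that range. Since |-3| > 1, arcsin(-3) is undefined. There is no angle whose sine equals -3.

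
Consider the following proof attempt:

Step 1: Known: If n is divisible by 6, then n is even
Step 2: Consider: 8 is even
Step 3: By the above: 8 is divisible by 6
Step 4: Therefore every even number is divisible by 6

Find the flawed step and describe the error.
Step 3: By the above: 8 is divisible by 6

Step 3 commits the fallacy of affirming the consequent. The known fact 'divisible by 6 → even' does NOT imply 'even → divisible by 6'. That would be the converse, which is false. For example, 8 is even but 8 ÷ 6 = 1.33, which is not an integer.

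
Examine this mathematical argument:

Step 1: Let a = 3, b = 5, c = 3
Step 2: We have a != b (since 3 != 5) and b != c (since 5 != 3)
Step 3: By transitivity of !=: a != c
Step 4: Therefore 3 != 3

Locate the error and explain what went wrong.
Step 3: By transitivity of !=: a != c

Step 3 incorrectly applies transitivity to the '!=' relation. Transitivity states: if a R b and b R c, then a R c. However, '!=' is not transitive. Counterexample: 3 != 5 and 5 != 3, but 3 = 3 (both equal 3). Transitivity holds for relations like <, <=, =, but not for !=.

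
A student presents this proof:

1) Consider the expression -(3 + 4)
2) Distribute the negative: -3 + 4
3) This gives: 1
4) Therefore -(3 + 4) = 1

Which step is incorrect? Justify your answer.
Step 2: Distribute the negative: -3 + 4

Step 2 incorrectly distributes the negative sign. The correct distribution is -(3 + 4) = -3 - 4 = -7. The negative must be applied to both terms, not just the first. The error treats -(3 + 4) as -3 + 4, which equals 1 instead of -7.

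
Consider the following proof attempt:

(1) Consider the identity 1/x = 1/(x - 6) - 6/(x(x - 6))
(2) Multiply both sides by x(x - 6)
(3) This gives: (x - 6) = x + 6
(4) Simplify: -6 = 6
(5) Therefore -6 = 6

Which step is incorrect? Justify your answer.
Step 3: This gives: (x - 6) = x + 6

Step 3 makes a sign error when clearing denominators. Multiplying -6/(x(x - 6)) by x(x - 6) gives -6, not +6. The correct result is (x - 6) = x - 6, which is trivially true, not (x - 6) = x + 6. (Step 1 is a valid identity: 1/(x - 6) - 6/(x(x - 6)) = (x - 6)/(x(x - 6)) = 1/x.)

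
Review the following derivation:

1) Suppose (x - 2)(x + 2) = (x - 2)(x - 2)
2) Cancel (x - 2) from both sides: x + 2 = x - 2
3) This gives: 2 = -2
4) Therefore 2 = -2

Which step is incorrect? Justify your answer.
Step 2: Cancel (x - 2) from both sides: x + 2 = x - 2

Step 2 cancels (x - 2) from both sides. This is only valid if (x - 2) ≠ 0, i.e., x ≠ 2. When x = 2, both sides equal zero regardless of the other factors. The correct approach requires considering x = 2 as a separate case.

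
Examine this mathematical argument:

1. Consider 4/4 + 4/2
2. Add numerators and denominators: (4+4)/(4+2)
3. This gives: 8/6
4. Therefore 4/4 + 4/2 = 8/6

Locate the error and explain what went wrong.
Step 2: Add numerators and denominators: (4+4)/(4+2)

Step 2 incorrectly adds fractions by separately adding numerators and denominators. This is wrong. The correct method requires a common denominator: 4/4 + 4/2 = (4×2 + 4×4)/(4×2) = 24/8 = 3. The method used gives 8/6, which is different.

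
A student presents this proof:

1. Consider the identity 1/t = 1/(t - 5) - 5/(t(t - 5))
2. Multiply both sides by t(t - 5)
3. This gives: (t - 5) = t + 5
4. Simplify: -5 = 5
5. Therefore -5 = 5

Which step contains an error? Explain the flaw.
Step 3: This gives: (t - 5) = t + 5

Step 3 makes a sign error when clearing denominators. Multiplying -5/(t(t - 5)) by t(t - 5) gives -5, not +5. The correct result is (t - 5) = t - 5, which is trivially true, not (t - 5) = t + 5. (Step 1 is a valid identity: 1/(t - 5) - 5/(t(t - 5)) = (t - 5)/(t(t - 5)) = 1/t.)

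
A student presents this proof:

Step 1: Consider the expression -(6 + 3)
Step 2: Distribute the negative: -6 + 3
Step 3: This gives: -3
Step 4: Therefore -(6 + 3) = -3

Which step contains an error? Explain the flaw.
Step 2: Distribute the negative: -6 + 3

Step 2 incorrectly distributes the negative sign. The correct distribution is -(6 + 3) = -6 - 3 = -9. The negative must be applied to both terms, not just the first. The error treats -(6 + 3) as -6 + 3, which equals -3 instead of -9.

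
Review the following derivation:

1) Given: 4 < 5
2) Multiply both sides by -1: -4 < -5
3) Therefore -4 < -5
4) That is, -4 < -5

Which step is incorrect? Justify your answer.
Step 2: Multiply both sides by -1: -4 < -5

Step 2 multiplies both sides by -1 but fails to reverse the inequality sign. When multiplying (or dividing) an inequality by a negative number, the direction must be reversed. Since 4 < 5, we should get -4 > -5, i.e., -4 > -5.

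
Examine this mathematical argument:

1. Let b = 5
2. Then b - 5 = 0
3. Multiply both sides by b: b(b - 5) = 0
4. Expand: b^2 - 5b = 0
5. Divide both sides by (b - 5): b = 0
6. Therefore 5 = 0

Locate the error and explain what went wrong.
Step 5: Divide both sides by (b - 5): b = 0

Step 5 divides both sides by (b - 5). However, since b = 5, we have (b - 5) = 0. Division by zero is undefined, making this step invalid.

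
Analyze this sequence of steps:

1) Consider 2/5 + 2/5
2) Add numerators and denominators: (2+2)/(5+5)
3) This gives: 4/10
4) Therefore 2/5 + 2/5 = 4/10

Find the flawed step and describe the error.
Step 2: Add numerators and denominators: (2+2)/(5+5)

Step 2 incorrectly adds fractions by separately adding numerators and denominators. This is wrong. The correct method requires a common denominator: 2/5 + 2/5 = (2×5 + 2×5)/(5×5) = 20/25 = 4/5. The method used gives 4/10, which is different.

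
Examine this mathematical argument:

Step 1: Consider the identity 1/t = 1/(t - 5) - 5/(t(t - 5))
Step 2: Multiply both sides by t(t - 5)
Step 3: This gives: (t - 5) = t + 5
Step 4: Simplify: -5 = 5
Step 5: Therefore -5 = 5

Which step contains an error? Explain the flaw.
Step 3: This gives: (t - 5) = t + 5

Step 3 makes a sign error when clearing denominators. Multiplying -5/(t(t - 5)) by t(t - 5) gives -5, not +5. The correct result is (t - 5) = t - 5, which is trivially true, not (t - 5) = t + 5. (Step 1 is a valid identity: 1/(t - 5) - 5/(t(t - 5)) = (t - 5)/(t(t - 5)) = 1/t.)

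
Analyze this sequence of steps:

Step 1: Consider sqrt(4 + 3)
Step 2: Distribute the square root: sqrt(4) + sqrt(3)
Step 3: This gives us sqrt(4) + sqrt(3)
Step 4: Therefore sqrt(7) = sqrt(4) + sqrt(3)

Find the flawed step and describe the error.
Step 2: Distribute the square root: sqrt(4) + sqrt(3)

Step 2 incorrectly 'distributes' the square root over addition. The square root function does not distribute: sqrt(a + b) ≠ sqrt(a) + sqrt(b). In fact, sqrt(4 + 3) = sqrt(7) ≈ 2.6458, while sqrt(4) + sqrt(3) ≈ 3.7321.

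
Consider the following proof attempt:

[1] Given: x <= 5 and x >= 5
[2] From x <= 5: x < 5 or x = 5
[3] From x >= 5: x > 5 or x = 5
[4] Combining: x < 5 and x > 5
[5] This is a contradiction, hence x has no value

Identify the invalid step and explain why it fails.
Step 4: Combining: x < 5 and x > 5

Step 4 incorrectly combines the conditions. From x <= 5 and x >= 5, the intersection is x = 5. The error treats the 'or' cases as 'and' requirements. The correct conclusion is that x = 5 is the unique solution, not that no solution exists.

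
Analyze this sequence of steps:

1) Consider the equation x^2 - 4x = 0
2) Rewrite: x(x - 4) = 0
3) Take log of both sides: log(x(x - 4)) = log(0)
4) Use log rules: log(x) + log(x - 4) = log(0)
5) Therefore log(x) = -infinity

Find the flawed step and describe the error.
Step 3: Take log of both sides: log(x(x - 4)) = log(0)

Step 3 takes the logarithm of both sides, resulting in log(0) on the right side. The logarithm is only defined for positive numbers; log(0) is undefined (approaches negative infinity). This operation is invalid.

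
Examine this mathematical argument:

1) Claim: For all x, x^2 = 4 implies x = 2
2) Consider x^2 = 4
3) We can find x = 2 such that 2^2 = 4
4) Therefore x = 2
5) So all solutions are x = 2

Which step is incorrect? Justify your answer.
Step 4: Therefore x = 2

Step 4 incorrectly concludes that x = 2 is the only solution. The proof shows that x = 2 is A solution (existence), but does not show it is the ONLY solution (uniqueness). In fact, x = -2 is also a solution since (-2)^2 = 4. Finding one solution doesn't prove there are no others.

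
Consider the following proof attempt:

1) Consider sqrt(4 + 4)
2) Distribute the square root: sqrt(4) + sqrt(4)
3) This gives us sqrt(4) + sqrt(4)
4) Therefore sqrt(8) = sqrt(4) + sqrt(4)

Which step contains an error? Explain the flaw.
Step 2: Distribute the square root: sqrt(4) + sqrt(4)

Step 2 incorrectly 'distributes' the square root over addition. The square root function does not distribute: sqrt(a + b) ≠ sqrt(a) + sqrt(b). In fact, sqrt(4 + 4) = sqrt(8) ≈ 2.8284, while sqrt(4) + sqrt(4) ≈ 4.0000.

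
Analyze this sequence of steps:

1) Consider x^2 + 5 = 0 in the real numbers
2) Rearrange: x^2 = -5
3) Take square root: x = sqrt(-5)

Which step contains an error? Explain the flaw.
Step 3: Take square root: x = sqrt(-5)

Step 3 takes the square root of -5, which is negative. In the real number system, the square root of a negative number is undefined. The equation x^2 + 5 = 0 has no real solutions. Square roots of negative numbers only exist in the complex numbers.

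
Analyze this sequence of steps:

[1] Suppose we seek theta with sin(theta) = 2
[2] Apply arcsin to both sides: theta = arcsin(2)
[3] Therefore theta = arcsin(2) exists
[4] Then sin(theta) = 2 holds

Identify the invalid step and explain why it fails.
Step 2: Apply arcsin to both sides: theta = arcsin(2)

Step 2 applies arcsin to 2. However, arcsin(x) is only defined for x in [-1, 1] because sin(theta) can only produce values in that range. Since |2| > 1, arcsin(2) is undefined. There is no angle whose sine equals 2.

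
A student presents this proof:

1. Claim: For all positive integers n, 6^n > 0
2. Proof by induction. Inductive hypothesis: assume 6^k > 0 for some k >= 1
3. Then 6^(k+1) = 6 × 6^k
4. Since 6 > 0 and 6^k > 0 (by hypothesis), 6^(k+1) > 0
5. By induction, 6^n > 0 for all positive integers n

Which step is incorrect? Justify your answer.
Step 5: By induction, 6^n > 0 for all positive integers n

Step 5 concludes the proof by induction, but no base case was ever established. A valid induction proof requires: (1) a base case proving 6^1 > 0, and (2) an inductive step showing IF 6^k > 0 THEN 6^(k+1) > 0. Steps 2-4 correctly establish the inductive step, but without the base case the conclusion in step 5 does not follow.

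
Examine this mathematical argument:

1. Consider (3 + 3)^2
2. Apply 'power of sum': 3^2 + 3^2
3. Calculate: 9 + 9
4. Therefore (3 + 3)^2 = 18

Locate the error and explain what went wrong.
Step 2: Apply 'power of sum': 3^2 + 3^2

Step 2 incorrectly applies a non-existent rule '(a+b)^n = a^n + b^n'. This is false in general. The correct expansion uses the binomial theorem. The actual value is (3 + 3)^2 = 6^2 = 36, not 18.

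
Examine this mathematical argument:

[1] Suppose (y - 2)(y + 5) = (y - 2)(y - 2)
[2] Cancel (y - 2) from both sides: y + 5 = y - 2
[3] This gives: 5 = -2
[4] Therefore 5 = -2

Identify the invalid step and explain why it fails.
Step 2: Cancel (y - 2) from both sides: y + 5 = y - 2

Step 2 cancels (y - 2) from both sides. This is only valid if (y - 2) ≠ 0, i.e., y ≠ 2. When y = 2, both sides equal zero regardless of the other factors. The correct approach requires considering y = 2 as a separate case.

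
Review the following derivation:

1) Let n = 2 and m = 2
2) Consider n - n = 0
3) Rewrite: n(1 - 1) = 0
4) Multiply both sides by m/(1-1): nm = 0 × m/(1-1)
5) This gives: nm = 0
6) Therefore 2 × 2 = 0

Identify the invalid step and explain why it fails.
Step 4: Multiply both sides by m/(1-1): nm = 0 × m/(1-1)

Step 4 multiplies both sides by m/(1-1). However, 1-1 = 0, so this is multiplication by m/0, which is undefined. We cannot multiply by an undefined expression.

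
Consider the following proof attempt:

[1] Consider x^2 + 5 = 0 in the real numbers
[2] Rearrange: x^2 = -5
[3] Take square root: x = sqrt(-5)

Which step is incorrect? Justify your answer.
Step 3: Take square root: x = sqrt(-5)

Step 3 takes the square root of -5, which is negative. In the real number system, the square root of a negative number is undefined. The equation x^2 + 5 = 0 has no real solutions. Square roots of negative numbers only exist in the complex numbers.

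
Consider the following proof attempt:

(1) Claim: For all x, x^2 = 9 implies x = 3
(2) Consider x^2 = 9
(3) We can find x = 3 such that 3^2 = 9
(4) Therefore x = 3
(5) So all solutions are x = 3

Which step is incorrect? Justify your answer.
Step 4: Therefore x = 3

Step 4 incorrectly concludes that x = 3 is the only solution. The proof shows that x = 3 is A solution (existence), but does not show it is the ONLY solution (uniqueness). In fact, x = -3 is also a solution since (-3)^2 = 9. Finding one solution doesn't prove there are no others.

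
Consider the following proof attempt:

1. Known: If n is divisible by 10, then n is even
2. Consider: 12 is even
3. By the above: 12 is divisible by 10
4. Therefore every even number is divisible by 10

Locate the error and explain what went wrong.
Step 3: By the above: 12 is divisible by 10

Step 3 commits the fallacy of affirming the consequent. The known fact 'divisible by 10 → even' does NOT imply 'even → divisible by 10'. That would be the converse, which is false. For example, 12 is even but 12 ÷ 10 = 1.20, which is not an integer.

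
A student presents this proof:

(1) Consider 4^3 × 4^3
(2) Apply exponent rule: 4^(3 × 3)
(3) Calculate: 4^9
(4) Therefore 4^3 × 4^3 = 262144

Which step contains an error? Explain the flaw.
Step 2: Apply exponent rule: 4^(3 × 3)

Step 2 incorrectly states that a^b × a^c = a^(b×c). The correct rule is a^b × a^c = a^(b+c). The actual value is 4^3 × 4^3 = 4^6 = 4096, not 4^9 = 262144.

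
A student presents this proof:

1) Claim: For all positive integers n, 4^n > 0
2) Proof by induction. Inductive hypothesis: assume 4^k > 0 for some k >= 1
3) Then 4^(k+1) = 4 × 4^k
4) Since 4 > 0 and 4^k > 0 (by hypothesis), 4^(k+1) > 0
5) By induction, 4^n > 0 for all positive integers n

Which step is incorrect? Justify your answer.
Step 5: By induction, 4^n > 0 for all positive integers n

Step 5 concludes the proof by induction, but no base case was ever established. A valid induction proof requires: (1) a base case proving 4^1 > 0, and (2) an inductive step showing IF 4^k > 0 THEN 4^(k+1) > 0. Steps 2-4 correctly establish the inductive step, but without the base case the conclusion in step 5 does not follow.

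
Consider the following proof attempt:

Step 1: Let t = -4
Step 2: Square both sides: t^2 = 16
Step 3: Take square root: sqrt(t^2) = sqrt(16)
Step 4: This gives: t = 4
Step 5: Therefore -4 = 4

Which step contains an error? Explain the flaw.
Step 4: This gives: t = 4

Step 4 incorrectly states that sqrt(t^2) = t. The correct identity is sqrt(t^2) = |t|. Since t = -4 < 0, we have sqrt(t^2) = |-4| = 4, not t = -4.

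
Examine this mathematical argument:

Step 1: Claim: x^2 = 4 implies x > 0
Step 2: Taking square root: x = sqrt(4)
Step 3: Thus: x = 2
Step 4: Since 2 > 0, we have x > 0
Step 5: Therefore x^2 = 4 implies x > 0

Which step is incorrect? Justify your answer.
Step 2: Taking square root: x = sqrt(4)

Step 2 takes the square root and assumes the positive root only. The equation x^2 = 4 actually has two solutions: x = 2 and x = -2. The proof silently assumes x > 0 without justification, then uses this assumption to conclude x > 0, which is circular. The counterexample x = -2 shows the claim is false.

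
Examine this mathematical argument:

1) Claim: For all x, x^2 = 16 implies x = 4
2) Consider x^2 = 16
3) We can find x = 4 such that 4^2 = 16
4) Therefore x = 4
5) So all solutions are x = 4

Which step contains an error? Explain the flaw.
Step 4: Therefore x = 4

Step 4 incorrectly concludes that x = 4 is the only solution. The proof shows that x = 4 is A solution (existence), but does not show it is the ONLY solution (uniqueness). In fact, x = -4 is also a solution since (-4)^2 = 16. Finding one solution doesn't prove there are no others.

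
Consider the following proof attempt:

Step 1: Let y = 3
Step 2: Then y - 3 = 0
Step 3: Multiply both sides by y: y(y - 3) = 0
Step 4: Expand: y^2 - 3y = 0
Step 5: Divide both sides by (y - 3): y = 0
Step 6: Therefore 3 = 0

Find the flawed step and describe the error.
Step 5: Divide both sides by (y - 3): y = 0

Step 5 divides both sides by (y - 3). However, since y = 3, we have (y - 3) = 0. Division by zero is undefined, making this step invalid.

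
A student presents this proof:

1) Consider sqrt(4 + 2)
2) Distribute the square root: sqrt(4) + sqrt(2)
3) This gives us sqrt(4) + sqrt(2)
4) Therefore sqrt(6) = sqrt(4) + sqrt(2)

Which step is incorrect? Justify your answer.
Step 2: Distribute the square root: sqrt(4) + sqrt(2)

Step 2 incorrectly 'distributes' the square root over addition. The square root function does not distribute: sqrt(a + b) ≠ sqrt(a) + sqrt(b). In fact, sqrt(4 + 2) = sqrt(6) ≈ 2.4495, while sqrt(4) + sqrt(2) ≈ 3.4142.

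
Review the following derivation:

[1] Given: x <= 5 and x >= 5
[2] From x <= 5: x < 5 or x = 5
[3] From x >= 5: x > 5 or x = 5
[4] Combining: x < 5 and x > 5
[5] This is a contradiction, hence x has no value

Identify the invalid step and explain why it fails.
Step 4: Combining: x < 5 and x > 5

Step 4 incorrectly combines the conditions. From x <= 5 and x >= 5, the intersection is x = 5. The error treats the 'or' cases as 'and' requirements. The correct conclusion is that x = 5 is the unique solution, not that no solution exists.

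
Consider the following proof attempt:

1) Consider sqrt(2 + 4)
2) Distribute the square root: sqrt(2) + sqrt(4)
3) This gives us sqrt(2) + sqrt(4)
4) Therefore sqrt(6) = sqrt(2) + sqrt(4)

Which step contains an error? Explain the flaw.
Step 2: Distribute the square root: sqrt(2) + sqrt(4)

Step 2 incorrectly 'distributes' the square root over addition. The square root function does not distribute: sqrt(a + b) ≠ sqrt(a) + sqrt(b). In fact, sqrt(2 + 4) = sqrt(6) ≈ 2.4495, while sqrt(2) + sqrt(4) ≈ 3.4142.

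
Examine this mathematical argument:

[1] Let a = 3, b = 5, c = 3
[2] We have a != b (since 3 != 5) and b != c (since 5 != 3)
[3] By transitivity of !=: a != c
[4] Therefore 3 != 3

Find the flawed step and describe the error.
Step 3: By transitivity of !=: a != c

Step 3 incorrectly applies transitivity to the '!=' relation. Transitivity states: if a R b and b R c, then a R c. However, '!=' is not transitive. Counterexample: 3 != 5 and 5 != 3, but 3 = 3 (both equal 3). Transitivity holds for relations like <, <=, =, but not for !=.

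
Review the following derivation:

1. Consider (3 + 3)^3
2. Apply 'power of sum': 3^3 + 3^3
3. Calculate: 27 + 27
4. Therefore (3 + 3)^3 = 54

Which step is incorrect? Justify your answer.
Step 2: Apply 'power of sum': 3^3 + 3^3

Step 2 incorrectly applies a non-existent rule '(a+b)^n = a^n + b^n'. This is false in general. The correct expansion uses the binomial theorem. The actual value is (3 + 3)^3 = 6^3 = 216, not 54.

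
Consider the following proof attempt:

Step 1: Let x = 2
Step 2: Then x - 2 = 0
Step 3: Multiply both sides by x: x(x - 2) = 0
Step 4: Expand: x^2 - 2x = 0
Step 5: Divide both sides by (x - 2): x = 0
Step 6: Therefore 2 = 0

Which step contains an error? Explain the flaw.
Step 5: Divide both sides by (x - 2): x = 0

Step 5 divides both sides by (x - 2). However, since x = 2, we have (x - 2) = 0. Division by zero is undefined, making this step invalid.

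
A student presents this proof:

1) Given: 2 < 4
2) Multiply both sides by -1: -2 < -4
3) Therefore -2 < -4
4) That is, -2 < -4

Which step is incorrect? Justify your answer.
Step 2: Multiply both sides by -1: -2 < -4

Step 2 multiplies both sides by -1 but fails to reverse the inequality sign. When multiplying (or dividing) an inequality by a negative number, the direction must be reversed. Since 2 < 4, we should get -2 > -4, i.e., -2 > -4.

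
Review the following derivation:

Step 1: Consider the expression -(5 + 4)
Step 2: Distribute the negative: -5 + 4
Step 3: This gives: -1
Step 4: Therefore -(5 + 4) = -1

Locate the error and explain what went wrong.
Step 2: Distribute the negative: -5 + 4

Step 2 incorrectly distributes the negative sign. The correct distribution is -(5 + 4) = -5 - 4 = -9. The negative must be applied to both terms, not just the first. The error treats -(5 + 4) as -5 + 4, which equals -1 instead of -9.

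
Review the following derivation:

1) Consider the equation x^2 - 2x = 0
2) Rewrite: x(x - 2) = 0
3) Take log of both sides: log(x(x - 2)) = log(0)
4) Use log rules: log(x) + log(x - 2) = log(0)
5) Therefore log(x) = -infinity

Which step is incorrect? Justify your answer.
Step 3: Take log of both sides: log(x(x - 2)) = log(0)

Step 3 takes the logarithm of both sides, resulting in log(0) on the right side. The logarithm is only defined for positive numbers; log(0) is undefined (approaches negative infinity). This operation is invalid.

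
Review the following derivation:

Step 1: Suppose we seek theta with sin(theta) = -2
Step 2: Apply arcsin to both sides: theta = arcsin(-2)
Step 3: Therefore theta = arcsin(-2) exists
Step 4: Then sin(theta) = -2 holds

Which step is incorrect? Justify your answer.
Step 2: Apply arcsin to both sides: theta = arcsin(-2)

Step 2 applies arcsin to -2. However, arcsin(x) is only defined for x in [-1, 1] because sin(theta) can only produce values in that range. Since |-2| > 1, arcsin(-2) is undefined. There is no angle whose sine equals -2.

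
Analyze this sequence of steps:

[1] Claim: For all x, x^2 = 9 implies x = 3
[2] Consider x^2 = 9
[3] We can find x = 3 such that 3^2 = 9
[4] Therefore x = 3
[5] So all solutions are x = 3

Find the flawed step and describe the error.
Step 4: Therefore x = 3

Step 4 incorrectly concludes that x = 3 is the only solution. The proof shows that x = 3 is A solution (existence), but does not show it is the ONLY solution (uniqueness). In fact, x = -3 is also a solution since (-3)^2 = 9. Finding one solution doesn't prove there are no others.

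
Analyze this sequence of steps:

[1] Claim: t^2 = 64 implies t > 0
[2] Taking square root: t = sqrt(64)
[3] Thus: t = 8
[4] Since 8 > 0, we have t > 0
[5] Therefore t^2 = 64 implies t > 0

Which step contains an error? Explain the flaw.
Step 2: Taking square root: t = sqrt(64)

Step 2 takes the square root and assumes the positive root only. The equation t^2 = 64 actually has two solutions: t = 8 and t = -8. The proof silently assumes t > 0 without justification, then uses this assumption to conclude t > 0, which is circular. The counterexample t = -8 shows the claim is false.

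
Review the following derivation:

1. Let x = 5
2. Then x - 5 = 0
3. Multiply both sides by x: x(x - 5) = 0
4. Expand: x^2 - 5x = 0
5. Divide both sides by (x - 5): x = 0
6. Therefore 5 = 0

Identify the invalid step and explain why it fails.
Step 5: Divide both sides by (x - 5): x = 0

Step 5 divides both sides by (x - 5). However, since x = 5, we have (x - 5) = 0. Division by zero is undefined, making this step invalid.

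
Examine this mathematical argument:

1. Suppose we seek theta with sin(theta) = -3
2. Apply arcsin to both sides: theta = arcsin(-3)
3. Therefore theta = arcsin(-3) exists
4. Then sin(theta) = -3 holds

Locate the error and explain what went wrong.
Step 2: Apply arcsin to both sides: theta = arcsin(-3)

Step 2 applies arcsin to -3. However, arcsin(x) is only defined for x in [-1, 1] because sin(theta) can only produce values in that range. Since |-3| > 1, arcsin(-3) is undefined. There is no angle whose sine equals -3.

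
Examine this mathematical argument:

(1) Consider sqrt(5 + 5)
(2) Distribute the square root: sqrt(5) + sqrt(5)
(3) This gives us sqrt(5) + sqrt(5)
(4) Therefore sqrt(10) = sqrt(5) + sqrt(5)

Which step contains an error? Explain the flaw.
Step 2: Distribute the square root: sqrt(5) + sqrt(5)

Step 2 incorrectly 'distributes' the square root over addition. The square root function does not distribute: sqrt(a + b) ≠ sqrt(a) + sqrt(b). In fact, sqrt(5 + 5) = sqrt(10) ≈ 3.1623, while sqrt(5) + sqrt(5) ≈ 4.4721.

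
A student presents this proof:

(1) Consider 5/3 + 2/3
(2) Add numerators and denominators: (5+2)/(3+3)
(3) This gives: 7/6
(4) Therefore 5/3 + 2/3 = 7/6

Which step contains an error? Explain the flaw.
Step 2: Add numerators and denominators: (5+2)/(3+3)

Step 2 incorrectly adds fractions by separately adding numerators and denominators. This is wrong. The correct method requires a common denominator: 5/3 + 2/3 = (5×3 + 2×3)/(3×3) = 21/9 = 7/3. The method used gives 7/6, which is different.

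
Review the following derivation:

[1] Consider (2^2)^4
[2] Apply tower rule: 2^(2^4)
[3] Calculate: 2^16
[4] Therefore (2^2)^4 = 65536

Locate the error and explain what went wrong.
Step 2: Apply tower rule: 2^(2^4)

Step 2 incorrectly states that (a^b)^c = a^(b^c). The correct rule is (a^b)^c = a^(b×c). The actual value is (2^2)^4 = 2^8 = 256, not 2^16 = 65536.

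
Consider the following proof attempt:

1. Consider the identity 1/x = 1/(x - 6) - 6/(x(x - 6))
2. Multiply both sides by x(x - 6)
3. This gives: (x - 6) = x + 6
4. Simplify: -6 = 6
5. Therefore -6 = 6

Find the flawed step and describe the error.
Step 3: This gives: (x - 6) = x + 6

Step 3 makes a sign error when clearing denominators. Multiplying -6/(x(x - 6)) by x(x - 6) gives -6, not +6. The correct result is (x - 6) = x - 6, which is trivially true, not (x - 6) = x + 6. (Step 1 is a valid identity: 1/(x - 6) - 6/(x(x - 6)) = (x - 6)/(x(x - 6)) = 1/x.)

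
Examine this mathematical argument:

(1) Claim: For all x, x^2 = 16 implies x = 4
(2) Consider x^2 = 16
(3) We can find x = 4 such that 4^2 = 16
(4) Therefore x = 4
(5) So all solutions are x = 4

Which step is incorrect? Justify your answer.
Step 4: Therefore x = 4

Step 4 incorrectly concludes that x = 4 is the only solution. The proof shows that x = 4 is A solution (existence), but does not show it is the ONLY solution (uniqueness). In fact, x = -4 is also a solution since (-4)^2 = 16. Finding one solution doesn't prove there are no others.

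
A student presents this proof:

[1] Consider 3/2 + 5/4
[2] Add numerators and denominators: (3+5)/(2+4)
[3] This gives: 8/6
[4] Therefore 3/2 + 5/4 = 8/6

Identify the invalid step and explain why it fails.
Step 2: Add numerators and denominators: (3+5)/(2+4)

Step 2 incorrectly adds fractions by separately adding numerators and denominators. This is wrong. The correct method requires a common denominator: 3/2 + 5/4 = (3×4 + 5×2)/(2×4) = 22/8 = 11/4. The method used gives 8/6, which is different.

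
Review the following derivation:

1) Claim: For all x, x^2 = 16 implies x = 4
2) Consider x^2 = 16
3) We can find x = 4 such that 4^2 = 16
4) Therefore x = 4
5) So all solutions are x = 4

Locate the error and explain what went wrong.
Step 4: Therefore x = 4

Step 4 incorrectly concludes that x = 4 is the only solution. The proof shows that x = 4 is A solution (existence), but does not show it is the ONLY solution (uniqueness). In fact, x = -4 is also a solution since (-4)^2 = 16. Finding one solution doesn't prove there are no others.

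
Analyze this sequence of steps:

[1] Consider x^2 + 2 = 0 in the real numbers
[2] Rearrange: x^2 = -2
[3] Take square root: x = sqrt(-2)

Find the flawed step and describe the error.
Step 3: Take square root: x = sqrt(-2)

Step 3 takes the square root of -2, which is negative. In the real number system, the square root of a negative number is undefined. The equation x^2 + 2 = 0 has no real solutions. Square roots of negative numbers only exist in the complex numbers.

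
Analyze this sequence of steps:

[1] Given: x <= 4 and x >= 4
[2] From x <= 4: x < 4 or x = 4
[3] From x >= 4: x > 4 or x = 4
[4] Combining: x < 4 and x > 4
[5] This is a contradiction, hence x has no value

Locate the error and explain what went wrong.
Step 4: Combining: x < 4 and x > 4

Step 4 incorrectly combines the conditions. From x <= 4 and x >= 4, the intersection is x = 4. The error treats the 'or' cases as 'and' requirements. The correct conclusion is that x = 4 is the unique solution, not that no solution exists.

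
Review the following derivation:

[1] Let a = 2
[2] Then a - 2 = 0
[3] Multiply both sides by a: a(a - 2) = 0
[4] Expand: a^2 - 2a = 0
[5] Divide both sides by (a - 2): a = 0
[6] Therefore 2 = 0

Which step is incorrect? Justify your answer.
Step 5: Divide both sides by (a - 2): a = 0

Step 5 divides both sides by (a - 2). However, since a = 2, we have (a - 2) = 0. Division by zero is undefined, making this step invalid.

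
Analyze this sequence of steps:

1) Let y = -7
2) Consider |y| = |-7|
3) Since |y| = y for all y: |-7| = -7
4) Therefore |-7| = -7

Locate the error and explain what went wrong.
Step 3: Since |y| = y for all y: |-7| = -7

Step 3 incorrectly states that |y| = y for all y. The correct definition is |y| = y when y >= 0, and |y| = -y when y < 0. Since -7 < 0, we have |-7| = -(-7) = 7, not -7.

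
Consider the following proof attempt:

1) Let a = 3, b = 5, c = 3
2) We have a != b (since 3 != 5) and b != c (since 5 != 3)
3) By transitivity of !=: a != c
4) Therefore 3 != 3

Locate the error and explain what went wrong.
Step 3: By transitivity of !=: a != c

Step 3 incorrectly applies transitivity to the '!=' relation. Transitivity states: if a R b and b R c, then a R c. However, '!=' is not transitive. Counterexample: 3 != 5 and 5 != 3, but 3 = 3 (both equal 3). Transitivity holds for relations like <, <=, =, but not for !=.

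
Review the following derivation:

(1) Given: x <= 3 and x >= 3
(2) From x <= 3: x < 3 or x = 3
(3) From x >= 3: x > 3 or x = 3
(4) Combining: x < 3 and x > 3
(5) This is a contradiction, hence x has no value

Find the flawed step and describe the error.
Step 4: Combining: x < 3 and x > 3

Step 4 incorrectly combines the conditions. From x <= 3 and x >= 3, the intersection is x = 3. The error treats the 'or' cases as 'and' requirements. The correct conclusion is that x = 3 is the unique solution, not that no solution exists.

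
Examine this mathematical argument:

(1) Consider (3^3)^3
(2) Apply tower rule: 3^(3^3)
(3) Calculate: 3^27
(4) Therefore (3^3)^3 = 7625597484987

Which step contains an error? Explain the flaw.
Step 2: Apply tower rule: 3^(3^3)

Step 2 incorrectly states that (a^b)^c = a^(b^c). The correct rule is (a^b)^c = a^(b×c). The actual value is (3^3)^3 = 3^9 = 19683, not 3^27 = 7625597484987.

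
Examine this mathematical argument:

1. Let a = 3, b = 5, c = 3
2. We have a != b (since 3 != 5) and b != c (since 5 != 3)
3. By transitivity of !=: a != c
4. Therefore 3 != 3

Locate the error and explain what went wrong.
Step 3: By transitivity of !=: a != c

Step 3 incorrectly applies transitivity to the '!=' relation. Transitivity states: if a R b and b R c, then a R c. However, '!=' is not transitive. Counterexample: 3 != 5 and 5 != 3, but 3 = 3 (both equal 3). Transitivity holds for relations like <, <=, =, but not for !=.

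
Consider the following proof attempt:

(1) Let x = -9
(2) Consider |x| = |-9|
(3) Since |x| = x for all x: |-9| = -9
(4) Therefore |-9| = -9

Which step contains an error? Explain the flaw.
Step 3: Since |x| = x for all x: |-9| = -9

Step 3 incorrectly states that |x| = x for all x. The correct definition is |x| = x when x >= 0, and |x| = -x when x < 0. Since -9 < 0, we have |-9| = -(-9) = 9, not -9.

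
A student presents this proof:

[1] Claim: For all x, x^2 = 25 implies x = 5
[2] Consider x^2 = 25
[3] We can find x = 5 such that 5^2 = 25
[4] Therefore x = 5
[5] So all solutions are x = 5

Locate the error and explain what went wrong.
Step 4: Therefore x = 5

Step 4 incorrectly concludes that x = 5 is the only solution. The proof shows that x = 5 is A solution (existence), but does not show it is the ONLY solution (uniqueness). In fact, x = -5 is also a solution since (-5)^2 = 25. Finding one solution doesn't prove there are no others.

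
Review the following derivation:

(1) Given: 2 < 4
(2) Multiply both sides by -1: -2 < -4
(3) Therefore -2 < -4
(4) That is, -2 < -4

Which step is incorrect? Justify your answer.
Step 2: Multiply both sides by -1: -2 < -4

Step 2 multiplies both sides by -1 but fails to reverse the inequality sign. When multiplying (or dividing) an inequality by a negative number, the direction must be reversed. Since 2 < 4, we should get -2 > -4, i.e., -2 > -4.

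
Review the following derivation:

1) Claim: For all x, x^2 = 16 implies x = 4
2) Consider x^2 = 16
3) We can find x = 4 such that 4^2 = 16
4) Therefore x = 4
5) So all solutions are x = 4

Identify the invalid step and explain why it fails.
Step 4: Therefore x = 4

Step 4 incorrectly concludes that x = 4 is the only solution. The proof shows that x = 4 is A solution (existence), but does not show it is the ONLY solution (uniqueness). In fact, x = -4 is also a solution since (-4)^2 = 16. Finding one solution doesn't prove there are no others.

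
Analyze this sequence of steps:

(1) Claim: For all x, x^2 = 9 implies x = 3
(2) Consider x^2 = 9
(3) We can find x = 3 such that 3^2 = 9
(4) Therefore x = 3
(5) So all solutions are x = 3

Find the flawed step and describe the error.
Step 4: Therefore x = 3

Step 4 incorrectly concludes that x = 3 is the only solution. The proof shows that x = 3 is A solution (existence), but does not show it is the ONLY solution (uniqueness). In fact, x = -3 is also a solution since (-3)^2 = 9. Finding one solution doesn't prove there are no others.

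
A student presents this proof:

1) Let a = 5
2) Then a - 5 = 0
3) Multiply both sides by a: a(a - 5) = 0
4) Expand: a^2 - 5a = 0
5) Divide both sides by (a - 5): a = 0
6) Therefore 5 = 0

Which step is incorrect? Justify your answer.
Step 5: Divide both sides by (a - 5): a = 0

Step 5 divides both sides by (a - 5). However, since a = 5, we have (a - 5) = 0. Division by zero is undefined, making this step invalid.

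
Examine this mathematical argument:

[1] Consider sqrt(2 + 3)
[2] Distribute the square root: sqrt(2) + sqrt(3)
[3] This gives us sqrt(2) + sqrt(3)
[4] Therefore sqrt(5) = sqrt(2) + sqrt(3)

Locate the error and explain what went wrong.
Step 2: Distribute the square root: sqrt(2) + sqrt(3)

Step 2 incorrectly 'distributes' the square root over addition. The square root function does not distribute: sqrt(a + b) ≠ sqrt(a) + sqrt(b). In fact, sqrt(2 + 3) = sqrt(5) ≈ 2.2361, while sqrt(2) + sqrt(3) ≈ 3.1463.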